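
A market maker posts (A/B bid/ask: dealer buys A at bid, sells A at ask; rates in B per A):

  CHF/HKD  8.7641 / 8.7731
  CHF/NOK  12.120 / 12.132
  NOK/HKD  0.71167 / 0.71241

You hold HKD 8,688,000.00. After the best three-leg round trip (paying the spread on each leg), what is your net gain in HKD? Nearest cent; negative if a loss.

Net profit: HKD 121,773.20

Best loop HKD → NOK → CHF → HKD:
HKD 8,688,000.00 ÷ 0.71241 (buy NOK at ask) = NOK 12,195,224.66
NOK 12,195,224.66 ÷ 12.132 (buy CHF at ask) = CHF 1,005,211.40
CHF 1,005,211.40 × 8.7641 (sell CHF at bid) = HKD 8,809,773.20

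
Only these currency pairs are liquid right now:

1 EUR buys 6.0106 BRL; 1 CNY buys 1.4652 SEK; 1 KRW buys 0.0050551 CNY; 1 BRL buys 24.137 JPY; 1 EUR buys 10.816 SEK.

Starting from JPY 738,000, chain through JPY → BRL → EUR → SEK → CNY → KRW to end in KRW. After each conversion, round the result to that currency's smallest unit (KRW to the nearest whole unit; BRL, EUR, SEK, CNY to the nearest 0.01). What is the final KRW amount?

KRW 7,428,395

JPY 738,000 ÷ 24.137 = BRL 30,575.47
BRL 30,575.47 ÷ 6.0106 = EUR 5,086.92
EUR 5,086.92 × 10.816 = SEK 55,020.13
SEK 55,020.13 ÷ 1.4652 = CNY 37,551.28
CNY 37,551.28 ÷ 0.0050551 = KRW 7,428,395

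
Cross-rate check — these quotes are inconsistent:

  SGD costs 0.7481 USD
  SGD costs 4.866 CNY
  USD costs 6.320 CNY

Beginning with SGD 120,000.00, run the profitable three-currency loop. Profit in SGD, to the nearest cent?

Profit: SGD 3,502.75

Profitable loop is SGD → CNY → USD → SGD:
SGD 120,000.00 × 4.866 = CNY 583,920.00
CNY 583,920.00 ÷ 6.320 = USD 92,392.41
USD 92,392.41 ÷ 0.7481 = SGD 123,502.75
Profit = SGD 123,502.75 − SGD 120,000.00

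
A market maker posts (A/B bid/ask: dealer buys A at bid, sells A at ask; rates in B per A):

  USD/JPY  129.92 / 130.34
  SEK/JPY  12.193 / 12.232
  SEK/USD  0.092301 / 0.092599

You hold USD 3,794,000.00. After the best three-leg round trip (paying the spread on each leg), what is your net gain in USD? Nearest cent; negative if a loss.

Net profit: USD 38,868.21

Best loop USD → SEK → JPY → USD:
USD 3,794,000.00 ÷ 0.092599 (buy SEK at ask) = SEK 40,972,364.71
SEK 40,972,364.71 × 12.193 (sell SEK at bid) = JPY 499,576,043
JPY 499,576,043 ÷ 130.34 (buy USD at ask) = USD 3,832,868.21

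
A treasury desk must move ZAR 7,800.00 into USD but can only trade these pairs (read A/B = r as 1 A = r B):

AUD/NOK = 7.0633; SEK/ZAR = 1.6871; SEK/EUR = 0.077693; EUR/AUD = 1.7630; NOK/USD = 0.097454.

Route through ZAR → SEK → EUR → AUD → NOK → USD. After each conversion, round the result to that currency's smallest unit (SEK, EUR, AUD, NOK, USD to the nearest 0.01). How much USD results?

USD 435.91

ZAR 7,800.00 ÷ 1.6871 = SEK 4,623.32
SEK 4,623.32 × 0.077693 = EUR 359.20
EUR 359.20 × 1.7630 = AUD 633.27
AUD 633.27 × 7.0633 = NOK 4,472.98
NOK 4,472.98 × 0.097454 = USD 435.91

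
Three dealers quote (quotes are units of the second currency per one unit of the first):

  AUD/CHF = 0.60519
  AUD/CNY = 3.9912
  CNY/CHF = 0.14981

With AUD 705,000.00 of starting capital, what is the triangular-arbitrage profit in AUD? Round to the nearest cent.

Profitable loop is AUD → CHF → CNY → AUD:
AUD 705,000.00 × 0.60519 = CHF 426,658.95
CHF 426,658.95 ÷ 0.14981 = CNY 2,848,000.47
CNY 2,848,000.47 ÷ 3.9912 = AUD 713,569.97
Profit = AUD 713,569.97 − AUD 705,000.00

Profit: AUD 8,569.97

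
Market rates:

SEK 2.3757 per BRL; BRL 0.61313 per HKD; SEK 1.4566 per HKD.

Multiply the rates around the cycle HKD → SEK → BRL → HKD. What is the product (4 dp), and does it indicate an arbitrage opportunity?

1.0000 (no arbitrage)

Around HKD → SEK → BRL → HKD: 1 × 1.4566 ÷ 2.3757 ÷ 0.61313 = 0.999991
Product ≈ 1 (deviation 0.001%, within rounding noise).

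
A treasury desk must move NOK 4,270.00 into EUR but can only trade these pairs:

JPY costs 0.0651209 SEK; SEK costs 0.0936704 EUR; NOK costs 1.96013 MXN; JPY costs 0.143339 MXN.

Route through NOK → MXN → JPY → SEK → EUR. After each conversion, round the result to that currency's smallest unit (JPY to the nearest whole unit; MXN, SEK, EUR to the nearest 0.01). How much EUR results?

EUR 356.18

NOK 4,270.00 × 1.96013 = MXN 8,369.76
MXN 8,369.76 ÷ 0.143339 = JPY 58,391
JPY 58,391 × 0.0651209 = SEK 3,802.47
SEK 3,802.47 × 0.0936704 = EUR 356.18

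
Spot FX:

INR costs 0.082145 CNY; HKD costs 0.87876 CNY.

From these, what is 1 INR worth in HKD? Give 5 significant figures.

INR/HKD = 0.093478

1 INR × 0.082145 = 0.082145 CNY
0.082145 CNY ÷ 0.87876 = 0.0934783 HKD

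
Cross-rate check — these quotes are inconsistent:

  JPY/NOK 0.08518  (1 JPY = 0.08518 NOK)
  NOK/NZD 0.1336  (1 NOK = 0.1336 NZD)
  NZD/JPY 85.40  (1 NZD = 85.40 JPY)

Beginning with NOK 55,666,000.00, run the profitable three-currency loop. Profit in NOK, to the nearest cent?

Profit: NOK 1,612,027.11

Profitable loop is NOK → JPY → NZD → NOK:
NOK 55,666,000.00 ÷ 0.08518 = JPY 653,510,214
JPY 653,510,214 ÷ 85.40 = NZD 7,652,344.42
NZD 7,652,344.42 ÷ 0.1336 = NOK 57,278,027.11
Profit = NOK 57,278,027.11 − NOK 55,666,000.00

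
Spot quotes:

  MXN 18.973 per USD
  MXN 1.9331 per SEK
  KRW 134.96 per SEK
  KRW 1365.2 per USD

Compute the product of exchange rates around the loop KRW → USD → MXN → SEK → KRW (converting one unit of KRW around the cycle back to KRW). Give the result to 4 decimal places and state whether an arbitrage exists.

0.9703 (arbitrage exists)

Around KRW → USD → MXN → SEK → KRW: 1 ÷ 1365.2 × 18.973 ÷ 1.9331 × 134.96 = 0.970265
Product < 1; profitable direction is KRW → SEK → MXN → USD → KRW.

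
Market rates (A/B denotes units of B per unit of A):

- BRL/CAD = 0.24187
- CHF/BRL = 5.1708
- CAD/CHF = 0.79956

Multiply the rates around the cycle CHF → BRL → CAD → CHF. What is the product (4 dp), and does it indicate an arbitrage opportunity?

Around CHF → BRL → CAD → CHF: 1 × 5.1708 × 0.24187 × 0.79956 = 0.999979
Product ≈ 1 (deviation 0.002%, within rounding noise).

1.0000 (no arbitrage)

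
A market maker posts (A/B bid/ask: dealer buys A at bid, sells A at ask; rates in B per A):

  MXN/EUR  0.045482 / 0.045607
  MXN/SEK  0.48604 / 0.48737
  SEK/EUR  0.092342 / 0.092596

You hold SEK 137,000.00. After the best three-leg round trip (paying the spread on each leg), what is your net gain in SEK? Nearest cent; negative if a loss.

Best loop SEK → MXN → EUR → SEK:
SEK 137,000.00 ÷ 0.48737 (buy MXN at ask) = MXN 281,100.60
MXN 281,100.60 × 0.045482 (sell MXN at bid) = EUR 12,785.02
EUR 12,785.02 ÷ 0.092596 (buy SEK at ask) = SEK 138,073.11

Net profit: SEK 1,073.11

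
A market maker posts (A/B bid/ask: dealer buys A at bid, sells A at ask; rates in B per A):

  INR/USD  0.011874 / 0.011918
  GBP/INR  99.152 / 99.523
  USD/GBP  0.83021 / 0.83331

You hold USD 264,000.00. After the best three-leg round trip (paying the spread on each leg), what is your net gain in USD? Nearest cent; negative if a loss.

Best loop USD → INR → GBP → USD:
USD 264,000.00 ÷ 0.011918 (buy INR at ask) = INR 22,151,367.68
INR 22,151,367.68 ÷ 99.523 (buy GBP at ask) = GBP 222,575.36
GBP 222,575.36 ÷ 0.83331 (buy USD at ask) = USD 267,097.91

Net profit: USD 3,097.91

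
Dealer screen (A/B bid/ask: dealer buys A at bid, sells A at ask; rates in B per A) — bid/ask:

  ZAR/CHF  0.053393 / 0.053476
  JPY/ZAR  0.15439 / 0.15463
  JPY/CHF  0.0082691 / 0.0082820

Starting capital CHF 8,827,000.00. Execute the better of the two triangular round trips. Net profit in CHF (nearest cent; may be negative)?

Net profit: CHF 113.28

Best loop CHF → ZAR → JPY → CHF:
CHF 8,827,000.00 ÷ 0.053476 (buy ZAR at ask) = ZAR 165,064,701.92
ZAR 165,064,701.92 ÷ 0.15463 (buy JPY at ask) = JPY 1,067,481,743
JPY 1,067,481,743 × 0.0082691 (sell JPY at bid) = CHF 8,827,113.28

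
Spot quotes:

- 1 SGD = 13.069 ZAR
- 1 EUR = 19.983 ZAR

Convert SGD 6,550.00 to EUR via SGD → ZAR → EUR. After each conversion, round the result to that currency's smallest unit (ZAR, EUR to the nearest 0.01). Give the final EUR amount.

EUR 4,283.74

SGD 6,550.00 × 13.069 = ZAR 85,601.95
ZAR 85,601.95 ÷ 19.983 = EUR 4,283.74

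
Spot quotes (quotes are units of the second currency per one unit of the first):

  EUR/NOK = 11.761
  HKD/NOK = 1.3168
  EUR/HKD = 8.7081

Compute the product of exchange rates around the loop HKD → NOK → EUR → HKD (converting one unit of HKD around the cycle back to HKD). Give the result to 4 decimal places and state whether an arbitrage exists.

0.9750 (arbitrage exists)

Around HKD → NOK → EUR → HKD: 1 × 1.3168 ÷ 11.761 × 8.7081 = 0.974987
Product < 1; profitable direction is HKD → EUR → NOK → HKD.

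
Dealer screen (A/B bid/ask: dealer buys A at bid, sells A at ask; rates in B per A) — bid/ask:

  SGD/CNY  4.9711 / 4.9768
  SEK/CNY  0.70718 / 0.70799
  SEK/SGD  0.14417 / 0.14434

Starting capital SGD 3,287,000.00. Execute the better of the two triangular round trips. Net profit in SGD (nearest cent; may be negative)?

Net profit: SGD 40,361.43

Best loop SGD → CNY → SEK → SGD:
SGD 3,287,000.00 × 4.9711 (sell SGD at bid) = CNY 16,340,005.70
CNY 16,340,005.70 ÷ 0.70799 (buy SEK at ask) = SEK 23,079,430.08
SEK 23,079,430.08 × 0.14417 (sell SEK at bid) = SGD 3,327,361.43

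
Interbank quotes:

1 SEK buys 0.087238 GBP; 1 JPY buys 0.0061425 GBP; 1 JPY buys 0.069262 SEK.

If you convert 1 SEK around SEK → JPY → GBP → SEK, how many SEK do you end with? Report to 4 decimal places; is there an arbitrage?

1.0166 (arbitrage exists)

Around SEK → JPY → GBP → SEK: 1 ÷ 0.069262 × 0.0061425 ÷ 0.087238 = 1.016587
Product > 1; profitable direction is SEK → JPY → GBP → SEK.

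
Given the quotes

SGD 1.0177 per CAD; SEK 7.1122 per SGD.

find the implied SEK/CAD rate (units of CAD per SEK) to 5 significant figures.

1 SEK ÷ 7.1122 = 0.140603 SGD
0.140603 SGD ÷ 1.0177 = 0.138158 CAD

SEK/CAD = 0.13816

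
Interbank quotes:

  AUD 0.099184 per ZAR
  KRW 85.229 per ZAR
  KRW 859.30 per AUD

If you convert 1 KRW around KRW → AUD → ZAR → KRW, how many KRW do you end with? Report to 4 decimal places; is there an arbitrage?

1.0000 (no arbitrage)

Around KRW → AUD → ZAR → KRW: 1 ÷ 859.30 ÷ 0.099184 × 85.229 = 1.000002
Product ≈ 1 (deviation 0.000%, within rounding noise).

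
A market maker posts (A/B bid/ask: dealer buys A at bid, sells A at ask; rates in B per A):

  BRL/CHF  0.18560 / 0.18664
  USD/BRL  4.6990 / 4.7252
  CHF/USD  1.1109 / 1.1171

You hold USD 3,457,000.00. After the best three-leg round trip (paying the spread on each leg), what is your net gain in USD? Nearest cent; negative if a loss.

Net profit: USD 51,992.23

Best loop USD → CHF → BRL → USD:
USD 3,457,000.00 ÷ 1.1171 (buy CHF at ask) = CHF 3,094,620.00
CHF 3,094,620.00 ÷ 0.18664 (buy BRL at ask) = BRL 16,580,690.09
BRL 16,580,690.09 ÷ 4.7252 (buy USD at ask) = USD 3,508,992.23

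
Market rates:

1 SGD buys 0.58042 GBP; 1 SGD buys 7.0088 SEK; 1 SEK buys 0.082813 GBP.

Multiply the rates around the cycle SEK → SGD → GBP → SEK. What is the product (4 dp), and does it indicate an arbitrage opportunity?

Around SEK → SGD → GBP → SEK: 1 ÷ 7.0088 × 0.58042 ÷ 0.082813 = 1.000000
Product ≈ 1 (deviation 0.000%, within rounding noise).

1.0000 (no arbitrage)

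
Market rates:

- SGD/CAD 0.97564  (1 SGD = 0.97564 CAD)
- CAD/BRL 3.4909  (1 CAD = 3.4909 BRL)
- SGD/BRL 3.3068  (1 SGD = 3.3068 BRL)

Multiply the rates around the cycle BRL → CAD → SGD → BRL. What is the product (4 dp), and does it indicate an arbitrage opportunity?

0.9709 (arbitrage exists)

Around BRL → CAD → SGD → BRL: 1 ÷ 3.4909 ÷ 0.97564 × 3.3068 = 0.970914
Product < 1; profitable direction is BRL → SGD → CAD → BRL.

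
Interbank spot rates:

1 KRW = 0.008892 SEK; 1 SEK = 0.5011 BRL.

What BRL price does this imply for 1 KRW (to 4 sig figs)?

KRW/BRL = 0.004456

1 KRW × 0.008892 = 0.008892 SEK
0.008892 SEK × 0.5011 = 0.00445578 BRL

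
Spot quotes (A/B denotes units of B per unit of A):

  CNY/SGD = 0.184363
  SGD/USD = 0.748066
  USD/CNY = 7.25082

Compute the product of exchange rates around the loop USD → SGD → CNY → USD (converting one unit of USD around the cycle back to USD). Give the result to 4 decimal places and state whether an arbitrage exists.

1.0000 (no arbitrage)

Around USD → SGD → CNY → USD: 1 ÷ 0.748066 ÷ 0.184363 ÷ 7.25082 = 0.999998
Product ≈ 1 (deviation 0.000%, within rounding noise).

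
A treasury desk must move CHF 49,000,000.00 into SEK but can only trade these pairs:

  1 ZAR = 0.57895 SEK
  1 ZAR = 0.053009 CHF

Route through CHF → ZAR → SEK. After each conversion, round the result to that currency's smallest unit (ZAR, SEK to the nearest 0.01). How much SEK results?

SEK 535,164,783.34

CHF 49,000,000.00 ÷ 0.053009 = ZAR 924,371,333.17
ZAR 924,371,333.17 × 0.57895 = SEK 535,164,783.34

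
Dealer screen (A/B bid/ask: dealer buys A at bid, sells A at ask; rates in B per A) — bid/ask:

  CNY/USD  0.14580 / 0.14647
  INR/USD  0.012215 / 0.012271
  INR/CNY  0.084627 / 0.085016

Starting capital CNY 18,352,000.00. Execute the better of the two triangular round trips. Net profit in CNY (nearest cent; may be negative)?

Best loop CNY → USD → INR → CNY:
CNY 18,352,000.00 × 0.14580 (sell CNY at bid) = USD 2,675,721.60
USD 2,675,721.60 ÷ 0.012271 (buy INR at ask) = INR 218,052,448.86
INR 218,052,448.86 × 0.084627 (sell INR at bid) = CNY 18,453,124.59

Net profit: CNY 101,124.59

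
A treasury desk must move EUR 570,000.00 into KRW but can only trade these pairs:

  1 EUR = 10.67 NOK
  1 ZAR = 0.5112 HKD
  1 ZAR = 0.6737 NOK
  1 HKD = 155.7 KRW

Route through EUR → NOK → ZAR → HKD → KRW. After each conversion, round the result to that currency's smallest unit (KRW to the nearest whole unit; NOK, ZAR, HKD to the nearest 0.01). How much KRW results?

EUR 570,000.00 × 10.67 = NOK 6,081,900.00
NOK 6,081,900.00 ÷ 0.6737 = ZAR 9,027,608.73
ZAR 9,027,608.73 × 0.5112 = HKD 4,614,913.58
HKD 4,614,913.58 × 155.7 = KRW 718,542,044

KRW 718,542,044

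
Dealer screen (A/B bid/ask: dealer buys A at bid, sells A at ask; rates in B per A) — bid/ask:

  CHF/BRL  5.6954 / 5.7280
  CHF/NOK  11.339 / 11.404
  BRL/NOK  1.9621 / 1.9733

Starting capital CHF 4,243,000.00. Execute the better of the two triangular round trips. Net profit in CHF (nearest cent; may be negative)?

Best loop CHF → NOK → BRL → CHF:
CHF 4,243,000.00 × 11.339 (sell CHF at bid) = NOK 48,111,377.00
NOK 48,111,377.00 ÷ 1.9733 (buy BRL at ask) = BRL 24,381,177.22
BRL 24,381,177.22 ÷ 5.7280 (buy CHF at ask) = CHF 4,256,490.44

Net profit: CHF 13,490.44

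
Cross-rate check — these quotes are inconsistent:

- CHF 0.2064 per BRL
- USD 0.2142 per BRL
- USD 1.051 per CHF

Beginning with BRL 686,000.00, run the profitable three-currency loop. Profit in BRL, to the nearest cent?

Profit: BRL 8,731.61

Profitable loop is BRL → CHF → USD → BRL:
BRL 686,000.00 × 0.2064 = CHF 141,590.40
CHF 141,590.40 × 1.051 = USD 148,811.51
USD 148,811.51 ÷ 0.2142 = BRL 694,731.61
Profit = BRL 694,731.61 − BRL 686,000.00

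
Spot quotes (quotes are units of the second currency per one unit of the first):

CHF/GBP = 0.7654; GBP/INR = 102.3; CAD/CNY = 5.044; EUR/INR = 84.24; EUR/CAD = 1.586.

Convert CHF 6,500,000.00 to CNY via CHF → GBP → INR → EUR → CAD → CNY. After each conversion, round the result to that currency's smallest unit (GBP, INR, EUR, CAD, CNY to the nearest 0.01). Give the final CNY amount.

CHF 6,500,000.00 × 0.7654 = GBP 4,975,100.00
GBP 4,975,100.00 × 102.3 = INR 508,952,730.00
INR 508,952,730.00 ÷ 84.24 = EUR 6,041,699.07
EUR 6,041,699.07 × 1.586 = CAD 9,582,134.73
CAD 9,582,134.73 × 5.044 = CNY 48,332,287.58

CNY 48,332,287.58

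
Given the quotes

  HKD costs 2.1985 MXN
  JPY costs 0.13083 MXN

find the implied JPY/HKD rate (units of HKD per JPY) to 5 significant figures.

JPY/HKD = 0.059509

1 JPY × 0.13083 = 0.13083 MXN
0.13083 MXN ÷ 2.1985 = 0.0595088 HKD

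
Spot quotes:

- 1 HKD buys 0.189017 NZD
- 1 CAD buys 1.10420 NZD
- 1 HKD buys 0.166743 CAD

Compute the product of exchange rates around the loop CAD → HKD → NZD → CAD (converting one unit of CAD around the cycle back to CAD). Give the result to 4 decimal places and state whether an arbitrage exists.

Around CAD → HKD → NZD → CAD: 1 ÷ 0.166743 × 0.189017 ÷ 1.10420 = 1.026610
Product > 1; profitable direction is CAD → HKD → NZD → CAD.

1.0266 (arbitrage exists)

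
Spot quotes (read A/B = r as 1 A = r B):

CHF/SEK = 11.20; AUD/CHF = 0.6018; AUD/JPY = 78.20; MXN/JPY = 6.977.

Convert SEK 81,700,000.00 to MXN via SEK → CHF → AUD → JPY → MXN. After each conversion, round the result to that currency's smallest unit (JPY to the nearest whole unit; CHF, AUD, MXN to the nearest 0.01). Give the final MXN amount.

MXN 135,859,458.94

SEK 81,700,000.00 ÷ 11.20 = CHF 7,294,642.86
CHF 7,294,642.86 ÷ 0.6018 = AUD 12,121,373.98
AUD 12,121,373.98 × 78.20 = JPY 947,891,445
JPY 947,891,445 ÷ 6.977 = MXN 135,859,458.94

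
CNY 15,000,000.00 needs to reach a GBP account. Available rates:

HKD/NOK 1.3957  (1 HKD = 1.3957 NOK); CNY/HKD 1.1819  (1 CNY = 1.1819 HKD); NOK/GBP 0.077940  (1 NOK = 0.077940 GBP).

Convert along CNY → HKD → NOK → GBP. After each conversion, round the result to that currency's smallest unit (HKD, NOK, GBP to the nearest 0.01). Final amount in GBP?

CNY 15,000,000.00 × 1.1819 = HKD 17,728,500.00
HKD 17,728,500.00 × 1.3957 = NOK 24,743,667.45
NOK 24,743,667.45 × 0.077940 = GBP 1,928,521.44

GBP 1,928,521.44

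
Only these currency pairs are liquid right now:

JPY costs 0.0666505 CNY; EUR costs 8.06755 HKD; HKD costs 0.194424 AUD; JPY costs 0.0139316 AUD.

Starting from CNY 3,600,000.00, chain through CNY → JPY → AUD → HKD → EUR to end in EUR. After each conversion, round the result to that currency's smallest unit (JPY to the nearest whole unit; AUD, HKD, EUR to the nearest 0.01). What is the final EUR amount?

CNY 3,600,000.00 ÷ 0.0666505 = JPY 54,013,098
JPY 54,013,098 × 0.0139316 = AUD 752,488.88
AUD 752,488.88 ÷ 0.194424 = HKD 3,870,349.75
HKD 3,870,349.75 ÷ 8.06755 = EUR 479,742.89

EUR 479,742.89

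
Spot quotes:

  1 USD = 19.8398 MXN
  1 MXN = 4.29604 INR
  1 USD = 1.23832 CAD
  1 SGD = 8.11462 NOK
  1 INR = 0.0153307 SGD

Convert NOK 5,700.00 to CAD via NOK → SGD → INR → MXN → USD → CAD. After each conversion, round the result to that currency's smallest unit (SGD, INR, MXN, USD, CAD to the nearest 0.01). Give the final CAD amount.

CAD 665.70

NOK 5,700.00 ÷ 8.11462 = SGD 702.44
SGD 702.44 ÷ 0.0153307 = INR 45,819.17
INR 45,819.17 ÷ 4.29604 = MXN 10,665.44
MXN 10,665.44 ÷ 19.8398 = USD 537.58
USD 537.58 × 1.23832 = CAD 665.70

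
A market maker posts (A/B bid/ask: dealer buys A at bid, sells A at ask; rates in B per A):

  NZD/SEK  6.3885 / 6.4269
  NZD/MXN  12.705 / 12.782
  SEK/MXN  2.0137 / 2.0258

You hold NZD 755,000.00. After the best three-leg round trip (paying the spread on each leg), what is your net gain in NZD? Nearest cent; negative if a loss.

Net profit: NZD 4,874.39

Best loop NZD → SEK → MXN → NZD:
NZD 755,000.00 × 6.3885 (sell NZD at bid) = SEK 4,823,317.50
SEK 4,823,317.50 × 2.0137 (sell SEK at bid) = MXN 9,712,714.45
MXN 9,712,714.45 ÷ 12.782 (buy NZD at ask) = NZD 759,874.39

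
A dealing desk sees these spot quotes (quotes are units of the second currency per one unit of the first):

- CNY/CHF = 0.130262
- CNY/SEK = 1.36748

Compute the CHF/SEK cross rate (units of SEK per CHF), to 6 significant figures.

1 CHF ÷ 0.130262 = 7.67684 CNY
7.67684 CNY × 1.36748 = 10.4979 SEK

CHF/SEK = 10.4979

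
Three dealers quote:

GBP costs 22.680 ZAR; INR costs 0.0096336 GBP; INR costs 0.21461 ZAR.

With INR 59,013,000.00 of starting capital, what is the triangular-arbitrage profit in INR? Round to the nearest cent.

Profitable loop is INR → GBP → ZAR → INR:
INR 59,013,000.00 × 0.0096336 = GBP 568,507.64
GBP 568,507.64 × 22.680 = ZAR 12,893,753.20
ZAR 12,893,753.20 ÷ 0.21461 = INR 60,079,927.32
Profit = INR 60,079,927.32 − INR 59,013,000.00

Profit: INR 1,066,927.32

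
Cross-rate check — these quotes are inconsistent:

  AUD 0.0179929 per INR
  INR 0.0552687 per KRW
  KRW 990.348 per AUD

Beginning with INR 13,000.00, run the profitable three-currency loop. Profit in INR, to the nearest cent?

Profit: INR 200.04

Profitable loop is INR → KRW → AUD → INR:
INR 13,000.00 ÷ 0.0552687 = KRW 235,215
KRW 235,215 ÷ 990.348 = AUD 237.51
AUD 237.51 ÷ 0.0179929 = INR 13,200.04
Profit = INR 13,200.04 − INR 13,000.00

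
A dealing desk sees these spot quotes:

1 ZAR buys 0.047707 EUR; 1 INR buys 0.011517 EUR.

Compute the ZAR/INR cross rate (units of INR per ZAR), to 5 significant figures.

ZAR/INR = 4.1423

1 ZAR × 0.047707 = 0.047707 EUR
0.047707 EUR ÷ 0.011517 = 4.14231 INR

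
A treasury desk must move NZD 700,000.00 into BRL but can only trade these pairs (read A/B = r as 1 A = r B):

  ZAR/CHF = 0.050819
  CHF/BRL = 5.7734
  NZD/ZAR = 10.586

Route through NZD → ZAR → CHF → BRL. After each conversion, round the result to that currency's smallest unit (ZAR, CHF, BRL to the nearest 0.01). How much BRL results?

BRL 2,174,140.91

NZD 700,000.00 × 10.586 = ZAR 7,410,200.00
ZAR 7,410,200.00 × 0.050819 = CHF 376,578.95
CHF 376,578.95 × 5.7734 = BRL 2,174,140.91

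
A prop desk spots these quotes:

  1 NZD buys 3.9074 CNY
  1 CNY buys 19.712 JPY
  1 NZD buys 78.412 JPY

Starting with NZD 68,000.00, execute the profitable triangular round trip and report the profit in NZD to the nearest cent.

Profitable loop is NZD → JPY → CNY → NZD:
NZD 68,000.00 × 78.412 = JPY 5,332,016
JPY 5,332,016 ÷ 19.712 = CNY 270,495.94
CNY 270,495.94 ÷ 3.9074 = NZD 69,226.58
Profit = NZD 69,226.58 − NZD 68,000.00

Profit: NZD 1,226.58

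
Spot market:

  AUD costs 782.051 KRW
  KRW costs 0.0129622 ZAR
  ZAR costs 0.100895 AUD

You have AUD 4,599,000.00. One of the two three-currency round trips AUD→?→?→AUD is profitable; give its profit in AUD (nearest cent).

Profit: AUD 104,778.34

Profitable loop is AUD → KRW → ZAR → AUD:
AUD 4,599,000.00 × 782.051 = KRW 3,596,652,549
KRW 3,596,652,549 × 0.0129622 = ZAR 46,620,529.67
ZAR 46,620,529.67 × 0.100895 = AUD 4,703,778.34
Profit = AUD 4,703,778.34 − AUD 4,599,000.00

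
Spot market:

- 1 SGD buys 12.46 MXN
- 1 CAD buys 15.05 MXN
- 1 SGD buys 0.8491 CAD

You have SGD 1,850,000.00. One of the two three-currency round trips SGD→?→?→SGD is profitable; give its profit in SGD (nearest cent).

Profit: SGD 47,356.88

Profitable loop is SGD → CAD → MXN → SGD:
SGD 1,850,000.00 × 0.8491 = CAD 1,570,835.00
CAD 1,570,835.00 × 15.05 = MXN 23,641,066.75
MXN 23,641,066.75 ÷ 12.46 = SGD 1,897,356.88
Profit = SGD 1,897,356.88 − SGD 1,850,000.00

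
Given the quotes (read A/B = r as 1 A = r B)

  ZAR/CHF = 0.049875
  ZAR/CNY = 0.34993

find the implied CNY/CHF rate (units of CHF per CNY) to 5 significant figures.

CNY/CHF = 0.14253

1 CNY ÷ 0.34993 = 2.85771 ZAR
2.85771 ZAR × 0.049875 = 0.142529 CHF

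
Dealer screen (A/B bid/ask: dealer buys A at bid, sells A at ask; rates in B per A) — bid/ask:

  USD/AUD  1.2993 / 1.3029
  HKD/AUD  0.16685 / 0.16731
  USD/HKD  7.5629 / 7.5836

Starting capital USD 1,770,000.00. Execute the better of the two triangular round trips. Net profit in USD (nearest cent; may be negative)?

Net profit: USD 42,530.77

Best loop USD → AUD → HKD → USD:
USD 1,770,000.00 × 1.2993 (sell USD at bid) = AUD 2,299,761.00
AUD 2,299,761.00 ÷ 0.16731 (buy HKD at ask) = HKD 13,745,508.34
HKD 13,745,508.34 ÷ 7.5836 (buy USD at ask) = USD 1,812,530.77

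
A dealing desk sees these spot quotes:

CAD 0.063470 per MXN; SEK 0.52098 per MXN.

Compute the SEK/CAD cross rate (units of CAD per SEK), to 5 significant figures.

SEK/CAD = 0.12183

1 SEK ÷ 0.52098 = 1.91946 MXN
1.91946 MXN × 0.063470 = 0.121828 CAD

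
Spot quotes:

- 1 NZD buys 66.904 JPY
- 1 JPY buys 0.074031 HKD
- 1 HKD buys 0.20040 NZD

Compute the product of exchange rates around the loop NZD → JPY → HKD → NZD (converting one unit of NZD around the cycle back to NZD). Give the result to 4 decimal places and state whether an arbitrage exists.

0.9926 (arbitrage exists)

Around NZD → JPY → HKD → NZD: 1 × 66.904 × 0.074031 × 0.20040 = 0.992575
Product < 1; profitable direction is NZD → HKD → JPY → NZD.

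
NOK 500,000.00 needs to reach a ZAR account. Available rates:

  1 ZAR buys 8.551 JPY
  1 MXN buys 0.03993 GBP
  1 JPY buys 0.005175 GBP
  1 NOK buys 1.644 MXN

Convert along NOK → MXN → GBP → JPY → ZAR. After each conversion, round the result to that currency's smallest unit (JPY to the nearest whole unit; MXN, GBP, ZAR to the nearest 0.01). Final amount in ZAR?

NOK 500,000.00 × 1.644 = MXN 822,000.00
MXN 822,000.00 × 0.03993 = GBP 32,822.46
GBP 32,822.46 ÷ 0.005175 = JPY 6,342,504
JPY 6,342,504 ÷ 8.551 = ZAR 741,726.58

ZAR 741,726.58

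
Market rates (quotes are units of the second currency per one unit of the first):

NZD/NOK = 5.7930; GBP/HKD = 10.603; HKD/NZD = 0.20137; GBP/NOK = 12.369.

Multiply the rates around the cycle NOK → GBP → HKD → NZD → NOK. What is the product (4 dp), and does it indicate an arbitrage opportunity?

Around NOK → GBP → HKD → NZD → NOK: 1 ÷ 12.369 × 10.603 × 0.20137 × 5.7930 = 0.999983
Product ≈ 1 (deviation 0.002%, within rounding noise).

1.0000 (no arbitrage)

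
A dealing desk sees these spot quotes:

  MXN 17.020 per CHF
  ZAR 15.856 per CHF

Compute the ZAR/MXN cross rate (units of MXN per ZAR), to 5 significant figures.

ZAR/MXN = 1.0734

1 ZAR ÷ 15.856 = 0.0630676 CHF
0.0630676 CHF × 17.020 = 1.07341 MXN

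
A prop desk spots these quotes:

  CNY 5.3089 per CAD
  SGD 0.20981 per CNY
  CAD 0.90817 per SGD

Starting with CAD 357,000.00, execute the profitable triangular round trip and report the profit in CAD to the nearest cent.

Profitable loop is CAD → CNY → SGD → CAD:
CAD 357,000.00 × 5.3089 = CNY 1,895,277.30
CNY 1,895,277.30 × 0.20981 = SGD 397,648.13
SGD 397,648.13 × 0.90817 = CAD 361,132.10
Profit = CAD 361,132.10 − CAD 357,000.00

Profit: CAD 4,132.10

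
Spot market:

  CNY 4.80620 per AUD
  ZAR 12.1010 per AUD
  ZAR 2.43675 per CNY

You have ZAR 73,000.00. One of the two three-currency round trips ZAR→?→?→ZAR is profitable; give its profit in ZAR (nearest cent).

Profitable loop is ZAR → CNY → AUD → ZAR:
ZAR 73,000.00 ÷ 2.43675 = CNY 29,957.94
CNY 29,957.94 ÷ 4.80620 = AUD 6,233.19
AUD 6,233.19 × 12.1010 = ZAR 75,427.78
Profit = ZAR 75,427.78 − ZAR 73,000.00

Profit: ZAR 2,427.78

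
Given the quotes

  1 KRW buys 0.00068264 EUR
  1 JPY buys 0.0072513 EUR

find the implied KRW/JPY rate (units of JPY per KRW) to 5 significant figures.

1 KRW × 0.00068264 = 0.00068264 EUR
0.00068264 EUR ÷ 0.0072513 = 0.0941404 JPY

KRW/JPY = 0.094140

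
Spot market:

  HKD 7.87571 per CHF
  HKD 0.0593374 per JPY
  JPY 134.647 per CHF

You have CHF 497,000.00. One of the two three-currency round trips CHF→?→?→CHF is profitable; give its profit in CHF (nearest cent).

Profit: CHF 7,187.26

Profitable loop is CHF → JPY → HKD → CHF:
CHF 497,000.00 × 134.647 = JPY 66,919,559
JPY 66,919,559 × 0.0593374 = HKD 3,970,832.64
HKD 3,970,832.64 ÷ 7.87571 = CHF 504,187.26
Profit = CHF 504,187.26 − CHF 497,000.00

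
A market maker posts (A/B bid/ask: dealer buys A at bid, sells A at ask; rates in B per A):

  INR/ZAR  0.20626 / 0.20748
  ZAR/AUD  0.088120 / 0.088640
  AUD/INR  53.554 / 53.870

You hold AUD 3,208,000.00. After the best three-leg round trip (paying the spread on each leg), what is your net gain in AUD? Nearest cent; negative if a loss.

Net profit: AUD 30,033.95

Best loop AUD → ZAR → INR → AUD:
AUD 3,208,000.00 ÷ 0.088640 (buy ZAR at ask) = ZAR 36,191,335.74
ZAR 36,191,335.74 ÷ 0.20748 (buy INR at ask) = INR 174,432,888.66
INR 174,432,888.66 ÷ 53.870 (buy AUD at ask) = AUD 3,238,033.95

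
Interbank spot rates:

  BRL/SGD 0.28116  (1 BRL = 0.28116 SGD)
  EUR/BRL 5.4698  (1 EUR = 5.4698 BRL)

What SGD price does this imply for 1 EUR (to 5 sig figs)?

EUR/SGD = 1.5379

1 EUR × 5.4698 = 5.4698 BRL
5.4698 BRL × 0.28116 = 1.53789 SGD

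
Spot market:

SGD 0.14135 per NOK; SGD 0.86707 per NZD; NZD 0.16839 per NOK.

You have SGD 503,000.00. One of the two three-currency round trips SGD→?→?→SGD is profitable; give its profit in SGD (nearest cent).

Profitable loop is SGD → NOK → NZD → SGD:
SGD 503,000.00 ÷ 0.14135 = NOK 3,558,542.62
NOK 3,558,542.62 × 0.16839 = NZD 599,222.99
NZD 599,222.99 × 0.86707 = SGD 519,568.28
Profit = SGD 519,568.28 − SGD 503,000.00

Profit: SGD 16,568.28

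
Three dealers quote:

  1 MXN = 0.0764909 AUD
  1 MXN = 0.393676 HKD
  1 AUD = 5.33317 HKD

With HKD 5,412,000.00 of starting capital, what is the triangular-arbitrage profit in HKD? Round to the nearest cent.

Profitable loop is HKD → MXN → AUD → HKD:
HKD 5,412,000.00 ÷ 0.393676 = MXN 13,747,345.53
MXN 13,747,345.53 × 0.0764909 = AUD 1,051,546.83
AUD 1,051,546.83 × 5.33317 = HKD 5,608,078.02
Profit = HKD 5,608,078.02 − HKD 5,412,000.00

Profit: HKD 196,078.02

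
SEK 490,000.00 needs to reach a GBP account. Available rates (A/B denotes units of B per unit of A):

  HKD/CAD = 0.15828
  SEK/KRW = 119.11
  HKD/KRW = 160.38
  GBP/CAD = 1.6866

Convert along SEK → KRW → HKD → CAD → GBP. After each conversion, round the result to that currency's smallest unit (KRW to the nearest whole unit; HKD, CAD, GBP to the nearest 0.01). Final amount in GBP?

SEK 490,000.00 × 119.11 = KRW 58,363,900
KRW 58,363,900 ÷ 160.38 = HKD 363,910.09
HKD 363,910.09 × 0.15828 = CAD 57,599.69
CAD 57,599.69 ÷ 1.6866 = GBP 34,151.36

GBP 34,151.36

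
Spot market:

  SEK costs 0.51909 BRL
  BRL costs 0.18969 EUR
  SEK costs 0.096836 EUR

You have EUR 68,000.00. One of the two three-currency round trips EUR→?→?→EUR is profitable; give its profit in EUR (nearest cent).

Profitable loop is EUR → SEK → BRL → EUR:
EUR 68,000.00 ÷ 0.096836 = SEK 702,218.18
SEK 702,218.18 × 0.51909 = BRL 364,514.44
BRL 364,514.44 × 0.18969 = EUR 69,144.74
Profit = EUR 69,144.74 − EUR 68,000.00

Profit: EUR 1,144.74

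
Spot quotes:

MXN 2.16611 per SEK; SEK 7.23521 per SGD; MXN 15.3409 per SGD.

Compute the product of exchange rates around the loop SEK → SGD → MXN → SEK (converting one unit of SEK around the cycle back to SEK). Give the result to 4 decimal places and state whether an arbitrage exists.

0.9789 (arbitrage exists)

Around SEK → SGD → MXN → SEK: 1 ÷ 7.23521 × 15.3409 ÷ 2.16611 = 0.978857
Product < 1; profitable direction is SEK → MXN → SGD → SEK.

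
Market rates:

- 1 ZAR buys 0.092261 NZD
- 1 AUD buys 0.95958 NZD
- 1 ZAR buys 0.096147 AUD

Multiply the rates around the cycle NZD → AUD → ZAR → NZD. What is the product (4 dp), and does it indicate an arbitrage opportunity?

Around NZD → AUD → ZAR → NZD: 1 ÷ 0.95958 ÷ 0.096147 × 0.092261 = 1.000003
Product ≈ 1 (deviation 0.000%, within rounding noise).

1.0000 (no arbitrage)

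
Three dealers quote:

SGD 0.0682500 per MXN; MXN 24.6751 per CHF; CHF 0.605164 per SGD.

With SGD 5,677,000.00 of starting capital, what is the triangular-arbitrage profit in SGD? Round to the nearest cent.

Profitable loop is SGD → CHF → MXN → SGD:
SGD 5,677,000.00 × 0.605164 = CHF 3,435,516.03
CHF 3,435,516.03 × 24.6751 = MXN 84,771,701.54
MXN 84,771,701.54 × 0.0682500 = SGD 5,785,668.63
Profit = SGD 5,785,668.63 − SGD 5,677,000.00

Profit: SGD 108,668.63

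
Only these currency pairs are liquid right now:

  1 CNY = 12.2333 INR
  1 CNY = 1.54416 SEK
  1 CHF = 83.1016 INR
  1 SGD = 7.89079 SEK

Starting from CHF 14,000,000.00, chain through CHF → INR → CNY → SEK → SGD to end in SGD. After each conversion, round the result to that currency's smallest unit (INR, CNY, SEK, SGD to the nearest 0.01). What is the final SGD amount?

CHF 14,000,000.00 × 83.1016 = INR 1,163,422,400.00
INR 1,163,422,400.00 ÷ 12.2333 = CNY 95,102,907.64
CNY 95,102,907.64 × 1.54416 = SEK 146,854,105.86
SEK 146,854,105.86 ÷ 7.89079 = SGD 18,610,824.25

SGD 18,610,824.25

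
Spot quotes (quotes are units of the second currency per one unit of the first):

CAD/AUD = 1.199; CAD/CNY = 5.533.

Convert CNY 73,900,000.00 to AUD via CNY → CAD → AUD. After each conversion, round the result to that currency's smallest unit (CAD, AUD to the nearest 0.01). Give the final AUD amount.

AUD 16,014,115.31

CNY 73,900,000.00 ÷ 5.533 = CAD 13,356,226.28
CAD 13,356,226.28 × 1.199 = AUD 16,014,115.31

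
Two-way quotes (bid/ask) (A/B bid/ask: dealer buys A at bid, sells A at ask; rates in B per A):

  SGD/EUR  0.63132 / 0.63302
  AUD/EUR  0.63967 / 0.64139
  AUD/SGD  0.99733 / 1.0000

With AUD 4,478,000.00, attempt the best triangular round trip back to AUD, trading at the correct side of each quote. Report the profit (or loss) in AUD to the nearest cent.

Best loop AUD → EUR → SGD → AUD:
AUD 4,478,000.00 × 0.63967 (sell AUD at bid) = EUR 2,864,442.26
EUR 2,864,442.26 ÷ 0.63302 (buy SGD at ask) = SGD 4,525,042.27
SGD 4,525,042.27 ÷ 1.0000 (buy AUD at ask) = AUD 4,525,042.27

Net profit: AUD 47,042.27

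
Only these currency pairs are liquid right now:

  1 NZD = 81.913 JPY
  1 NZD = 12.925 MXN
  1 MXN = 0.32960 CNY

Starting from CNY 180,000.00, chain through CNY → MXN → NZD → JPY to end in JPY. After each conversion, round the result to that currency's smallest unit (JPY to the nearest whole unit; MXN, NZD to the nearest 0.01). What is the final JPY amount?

CNY 180,000.00 ÷ 0.32960 = MXN 546,116.50
MXN 546,116.50 ÷ 12.925 = NZD 42,252.73
NZD 42,252.73 × 81.913 = JPY 3,461,048

JPY 3,461,048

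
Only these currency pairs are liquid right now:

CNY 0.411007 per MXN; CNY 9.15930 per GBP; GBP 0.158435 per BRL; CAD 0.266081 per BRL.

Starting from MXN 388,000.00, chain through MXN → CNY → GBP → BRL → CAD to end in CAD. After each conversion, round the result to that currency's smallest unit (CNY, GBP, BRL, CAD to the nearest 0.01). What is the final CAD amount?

MXN 388,000.00 × 0.411007 = CNY 159,470.72
CNY 159,470.72 ÷ 9.15930 = GBP 17,410.80
GBP 17,410.80 ÷ 0.158435 = BRL 109,892.38
BRL 109,892.38 × 0.266081 = CAD 29,240.27

CAD 29,240.27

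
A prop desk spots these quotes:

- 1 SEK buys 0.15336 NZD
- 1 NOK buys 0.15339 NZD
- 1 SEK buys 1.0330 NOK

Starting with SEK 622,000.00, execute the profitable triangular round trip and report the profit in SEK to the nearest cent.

Profitable loop is SEK → NOK → NZD → SEK:
SEK 622,000.00 × 1.0330 = NOK 642,526.00
NOK 642,526.00 × 0.15339 = NZD 98,557.06
NZD 98,557.06 ÷ 0.15336 = SEK 642,651.69
Profit = SEK 642,651.69 − SEK 622,000.00

Profit: SEK 20,651.69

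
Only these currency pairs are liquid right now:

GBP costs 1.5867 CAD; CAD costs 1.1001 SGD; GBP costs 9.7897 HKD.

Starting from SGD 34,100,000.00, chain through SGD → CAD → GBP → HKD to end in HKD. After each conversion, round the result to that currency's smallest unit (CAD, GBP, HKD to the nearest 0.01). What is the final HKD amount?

HKD 191,247,944.38

SGD 34,100,000.00 ÷ 1.1001 = CAD 30,997,182.07
CAD 30,997,182.07 ÷ 1.5867 = GBP 19,535,628.71
GBP 19,535,628.71 × 9.7897 = HKD 191,247,944.38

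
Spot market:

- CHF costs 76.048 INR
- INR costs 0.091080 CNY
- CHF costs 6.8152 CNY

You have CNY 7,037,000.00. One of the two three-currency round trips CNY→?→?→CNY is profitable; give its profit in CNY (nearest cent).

Profit: CNY 114,872.52

Profitable loop is CNY → CHF → INR → CNY:
CNY 7,037,000.00 ÷ 6.8152 = CHF 1,032,544.90
CHF 1,032,544.90 × 76.048 = INR 78,522,974.53
INR 78,522,974.53 × 0.091080 = CNY 7,151,872.52
Profit = CNY 7,151,872.52 − CNY 7,037,000.00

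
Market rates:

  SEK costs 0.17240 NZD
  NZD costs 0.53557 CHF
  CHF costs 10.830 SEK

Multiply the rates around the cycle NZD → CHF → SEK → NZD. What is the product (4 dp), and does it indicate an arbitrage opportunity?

Around NZD → CHF → SEK → NZD: 1 × 0.53557 × 10.830 × 0.17240 = 0.999958
Product ≈ 1 (deviation 0.004%, within rounding noise).

1.0000 (no arbitrage)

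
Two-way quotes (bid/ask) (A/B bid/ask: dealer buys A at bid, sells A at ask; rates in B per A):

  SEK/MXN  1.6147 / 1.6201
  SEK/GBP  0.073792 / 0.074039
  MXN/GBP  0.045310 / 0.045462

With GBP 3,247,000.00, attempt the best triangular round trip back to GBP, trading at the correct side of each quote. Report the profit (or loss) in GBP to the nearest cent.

Best loop GBP → MXN → SEK → GBP:
GBP 3,247,000.00 ÷ 0.045462 (buy MXN at ask) = MXN 71,422,286.74
MXN 71,422,286.74 ÷ 1.6201 (buy SEK at ask) = SEK 44,085,110.02
SEK 44,085,110.02 × 0.073792 (sell SEK at bid) = GBP 3,253,128.44

Net profit: GBP 6,128.44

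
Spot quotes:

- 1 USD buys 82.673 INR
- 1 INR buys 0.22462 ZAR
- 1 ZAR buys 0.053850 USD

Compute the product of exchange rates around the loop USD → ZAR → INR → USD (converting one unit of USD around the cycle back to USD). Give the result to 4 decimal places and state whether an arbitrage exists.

1.0000 (no arbitrage)

Around USD → ZAR → INR → USD: 1 ÷ 0.053850 ÷ 0.22462 ÷ 82.673 = 1.000005
Product ≈ 1 (deviation 0.001%, within rounding noise).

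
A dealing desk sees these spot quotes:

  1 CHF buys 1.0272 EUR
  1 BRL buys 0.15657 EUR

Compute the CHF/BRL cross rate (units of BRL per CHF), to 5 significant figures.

1 CHF × 1.0272 = 1.0272 EUR
1.0272 EUR ÷ 0.15657 = 6.56064 BRL

CHF/BRL = 6.5606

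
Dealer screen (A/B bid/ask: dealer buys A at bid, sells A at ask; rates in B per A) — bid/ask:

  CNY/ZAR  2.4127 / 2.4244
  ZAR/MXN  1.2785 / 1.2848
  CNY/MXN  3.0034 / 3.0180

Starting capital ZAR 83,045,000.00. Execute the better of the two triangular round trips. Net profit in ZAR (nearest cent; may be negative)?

Net profit: ZAR 1,833,620.12

Best loop ZAR → MXN → CNY → ZAR:
ZAR 83,045,000.00 × 1.2785 (sell ZAR at bid) = MXN 106,173,032.50
MXN 106,173,032.50 ÷ 3.0180 (buy CNY at ask) = CNY 35,179,931.25
CNY 35,179,931.25 × 2.4127 (sell CNY at bid) = ZAR 84,878,620.12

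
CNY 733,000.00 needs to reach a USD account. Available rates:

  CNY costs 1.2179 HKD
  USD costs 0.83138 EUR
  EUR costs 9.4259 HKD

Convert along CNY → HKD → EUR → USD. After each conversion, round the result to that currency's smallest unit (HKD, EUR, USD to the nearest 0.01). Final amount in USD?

USD 113,918.22

CNY 733,000.00 × 1.2179 = HKD 892,720.70
HKD 892,720.70 ÷ 9.4259 = EUR 94,709.33
EUR 94,709.33 ÷ 0.83138 = USD 113,918.22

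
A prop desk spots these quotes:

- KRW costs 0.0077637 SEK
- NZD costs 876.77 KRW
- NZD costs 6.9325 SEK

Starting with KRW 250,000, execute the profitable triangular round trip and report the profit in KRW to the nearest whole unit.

Profitable loop is KRW → NZD → SEK → KRW:
KRW 250,000 ÷ 876.77 = NZD 285.14
NZD 285.14 × 6.9325 = SEK 1,976.72
SEK 1,976.72 ÷ 0.0077637 = KRW 254,610
Profit = KRW 254,610 − KRW 250,000

Profit: KRW 4,610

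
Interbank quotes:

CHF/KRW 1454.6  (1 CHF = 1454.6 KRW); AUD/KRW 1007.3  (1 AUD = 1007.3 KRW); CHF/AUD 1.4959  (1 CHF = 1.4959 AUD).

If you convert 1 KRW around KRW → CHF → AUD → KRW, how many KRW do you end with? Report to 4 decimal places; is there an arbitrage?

Around KRW → CHF → AUD → KRW: 1 ÷ 1454.6 × 1.4959 × 1007.3 = 1.035900
Product > 1; profitable direction is KRW → CHF → AUD → KRW.

1.0359 (arbitrage exists)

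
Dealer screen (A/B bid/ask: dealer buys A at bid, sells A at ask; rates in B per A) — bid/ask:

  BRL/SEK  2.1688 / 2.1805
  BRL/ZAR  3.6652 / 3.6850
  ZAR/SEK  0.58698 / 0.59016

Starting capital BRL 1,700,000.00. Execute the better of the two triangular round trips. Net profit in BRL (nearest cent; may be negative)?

Best loop BRL → SEK → ZAR → BRL:
BRL 1,700,000.00 × 2.1688 (sell BRL at bid) = SEK 3,686,960.00
SEK 3,686,960.00 ÷ 0.59016 (buy ZAR at ask) = ZAR 6,247,390.54
ZAR 6,247,390.54 ÷ 3.6850 (buy BRL at ask) = BRL 1,695,357.00

Net result: BRL -4,643.00 (no profitable arbitrage after spreads)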